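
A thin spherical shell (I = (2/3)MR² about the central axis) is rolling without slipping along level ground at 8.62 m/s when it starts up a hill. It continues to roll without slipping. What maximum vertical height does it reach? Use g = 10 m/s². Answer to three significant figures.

h ≈ 6.19 m

Here I = (2/3)MR², so the shape factor k = I/(MR²) = 2/3.
The rolling condition ω = v/R makes the rotational term ½I(v/R)² = ½kMv², so KE_total = ½(1+k)Mv² = (5/6)Mv².
All of this converts to potential energy at the highest point: (5/6)Mv₀² = Mgh.
Thus h = (1+k)v₀²/(2g) = 1.667 × 8.62² / (2 × 10) ≈ 6.19 m.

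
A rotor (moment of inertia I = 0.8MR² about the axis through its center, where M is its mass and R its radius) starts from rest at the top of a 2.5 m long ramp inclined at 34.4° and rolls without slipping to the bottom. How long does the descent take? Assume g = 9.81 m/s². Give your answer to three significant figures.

t ≈ 1.27 s

With I = 0.8MR², the ratio k = I/(MR²) is 0.8.
Along the incline Mg sinθ − f = Ma, and torque about the center fR = Iα = kMR²(a/R) gives f = kMa.
Hence a = g sinθ/(1+k) = 9.81×sin34.4°/1.8 = 3.079 m/s².
Starting from rest, L = ½at², so t = √(2L/a) = √(2×2.5/3.079) ≈ 1.27 s.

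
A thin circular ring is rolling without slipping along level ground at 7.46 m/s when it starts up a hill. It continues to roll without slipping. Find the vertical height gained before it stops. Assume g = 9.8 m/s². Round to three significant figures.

h ≈ 5.68 m

Here I = MR², so the shape factor k = I/(MR²) = 1.
Pure rolling means v = ωR; then KE = ½Mv² + ½I(v/R)² = ½(1+k)Mv² = Mv².
At the top the kinetic energy is zero, so Mv₀² = Mgh.
Thus h = (1+k)v₀²/(2g) = 2 × 7.46² / (2 × 9.8) ≈ 5.68 m.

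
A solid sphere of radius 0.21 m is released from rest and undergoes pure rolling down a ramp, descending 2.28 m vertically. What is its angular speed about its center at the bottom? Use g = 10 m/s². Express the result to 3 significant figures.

With I = (2/5)MR², the ratio k = I/(MR²) is 0.4.
The rolling condition ω = v/R makes the rotational term ½I(v/R)² = ½kMv², so KE_total = ½(1+k)Mv² = (7/10)Mv².
Energy conservation Mgh = ½(1+k)Mv² gives v = √(2gh/(1+k)) = √(2 × 10 × 2.28 / 1.4) = 5.707 m/s.
The angular speed follows from ω = v/R = 5.707/0.21 ≈ 27.2 rad/s.

ω ≈ 27.2 rad/s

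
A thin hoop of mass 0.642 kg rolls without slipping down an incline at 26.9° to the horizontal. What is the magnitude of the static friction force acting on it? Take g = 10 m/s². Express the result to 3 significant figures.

f ≈ 1.45 N

Here I = MR², so the shape factor k = I/(MR²) = 1.
Along the incline Mg sinθ − f = Ma, and torque about the center fR = Iα = kMR²(a/R) gives f = kMa.
Combining, a = g sinθ/(1+k) and f = kMa = kMg sinθ/(1+k).
f = 1 × 0.642 × 10 × sin26.9° / 2 ≈ 1.45 N.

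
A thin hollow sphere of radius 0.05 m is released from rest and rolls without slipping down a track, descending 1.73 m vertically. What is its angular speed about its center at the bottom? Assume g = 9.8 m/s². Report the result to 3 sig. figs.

ω ≈ 90.2 rad/s

With I = (2/3)MR², the ratio k = I/(MR²) is 2/3.
Since it rolls without slipping, ω = v/R and KE = ½Mv² + ½Iω² = ½(1+k)Mv² = (5/6)Mv².
Energy conservation Mgh = ½(1+k)Mv² gives v = √(2gh/(1+k)) = √(2 × 9.8 × 1.73 / 1.667) = 4.511 m/s.
Then ω = v/R = 4.511 / 0.05 ≈ 90.2 rad/s.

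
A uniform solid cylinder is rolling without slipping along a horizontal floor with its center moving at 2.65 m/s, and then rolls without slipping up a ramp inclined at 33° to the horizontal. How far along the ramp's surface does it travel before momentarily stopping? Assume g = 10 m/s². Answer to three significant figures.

d ≈ 0.967 m

Here I = (1/2)MR², so the shape factor k = I/(MR²) = 0.5.
Pure rolling means v = ωR; then KE = ½Mv² + ½I(v/R)² = ½(1+k)Mv² = (3/4)Mv².
Setting this equal to Mgh gives the vertical rise h = (1+k)v₀²/(2g) = 1.5×2.65²/(2×10) = 0.5267 m.
Along the incline, d = h/sinθ = 0.5267/sin33° ≈ 0.967 m.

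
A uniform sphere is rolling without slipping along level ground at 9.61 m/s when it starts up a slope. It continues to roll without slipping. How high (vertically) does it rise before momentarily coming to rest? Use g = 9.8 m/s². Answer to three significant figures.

For this body I = (2/5)MR², i.e. k = I/(MR²) = 0.4.
Since it rolls without slipping, ω = v/R and KE = ½Mv² + ½Iω² = ½(1+k)Mv² = (7/10)Mv².
All of this converts to potential energy at the highest point: (7/10)Mv₀² = Mgh.
Thus h = (1+k)v₀²/(2g) = 1.4 × 9.61² / (2 × 9.8) ≈ 6.60 m.

h ≈ 6.60 m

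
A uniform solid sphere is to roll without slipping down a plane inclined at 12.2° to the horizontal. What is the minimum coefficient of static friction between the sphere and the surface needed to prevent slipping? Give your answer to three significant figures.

Here I = (2/5)MR², so the shape factor k = I/(MR²) = 0.4.
Along the incline Mg sinθ − f = Ma, and torque about the center fR = Iα = kMR²(a/R) gives f = kMa.
These give a = g sinθ/(1+k) and the required friction f = kMg sinθ/(1+k).
With N = Mg cosθ, the no-slip condition f ≤ μN gives μ_min = f/N = k tanθ/(1+k).
μ_min = 0.4 × tan12.2° / 1.4 ≈ 0.0618.

μ_min ≈ 0.0618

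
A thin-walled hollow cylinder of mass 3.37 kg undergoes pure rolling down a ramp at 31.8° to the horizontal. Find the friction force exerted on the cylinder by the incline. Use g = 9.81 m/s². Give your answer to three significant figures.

f ≈ 8.71 N

Here I = MR², so the shape factor k = I/(MR²) = 1.
Along the incline Mg sinθ − f = Ma, and torque about the center fR = Iα = kMR²(a/R) gives f = kMa.
Combining, a = g sinθ/(1+k) and f = kMa = kMg sinθ/(1+k).
f = 1 × 3.37 × 9.81 × sin31.8° / 2 ≈ 8.71 N.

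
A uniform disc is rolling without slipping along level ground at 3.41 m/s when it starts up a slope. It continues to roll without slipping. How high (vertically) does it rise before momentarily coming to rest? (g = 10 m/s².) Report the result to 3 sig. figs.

h ≈ 0.872 m

Here I = (1/2)MR², so the shape factor k = I/(MR²) = 0.5.
Rolling without slipping gives ω = v/R, so the total kinetic energy is ½Mv² + ½Iω² = ½(1+k)Mv² = (3/4)Mv².
All of this converts to potential energy at the highest point: (3/4)Mv₀² = Mgh.
Thus h = (1+k)v₀²/(2g) = 1.5 × 3.41² / (2 × 10) ≈ 0.872 m.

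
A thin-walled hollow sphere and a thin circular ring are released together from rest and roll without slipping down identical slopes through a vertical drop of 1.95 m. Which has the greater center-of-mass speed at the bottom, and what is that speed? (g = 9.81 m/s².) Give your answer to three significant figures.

For rolling without slipping, Mgh = ½(1+k)Mv² where k = I/(MR²), so v = √(2gh/(1+k)).
Thin-walled hollow sphere: k = 2/3, giving v = √(2×9.81×1.95/1.667) = 4.791 m/s.
Thin circular ring: k = 1, giving v = √(2×9.81×1.95/2) = 4.374 m/s.
The smaller k wins: the thin-walled hollow sphere, at ≈ 4.79 m/s.

the thin-walled hollow sphere, at v ≈ 4.79 m/s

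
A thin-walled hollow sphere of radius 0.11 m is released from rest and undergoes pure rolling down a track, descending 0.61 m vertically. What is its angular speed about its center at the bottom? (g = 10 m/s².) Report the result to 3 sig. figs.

The moment of inertia is (2/3)MR², giving k ≡ I/(MR²) = 2/3.
Pure rolling means v = ωR; then KE = ½Mv² + ½I(v/R)² = ½(1+k)Mv² = (5/6)Mv².
Energy conservation Mgh = ½(1+k)Mv² gives v = √(2gh/(1+k)) = √(2 × 10 × 0.61 / 1.667) = 2.706 m/s.
The angular speed follows from ω = v/R = 2.706/0.11 ≈ 24.6 rad/s.

ω ≈ 24.6 rad/s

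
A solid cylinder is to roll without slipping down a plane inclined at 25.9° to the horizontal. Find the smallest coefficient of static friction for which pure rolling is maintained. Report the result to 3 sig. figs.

Here I = (1/2)MR², so the shape factor k = I/(MR²) = 0.5.
Newton's second law down the slope: Mg sinθ − f = Ma. The torque equation fR = Iα (with α = a/R) gives f = kMa.
These give a = g sinθ/(1+k) and the required friction f = kMg sinθ/(1+k).
The normal force is N = Mg cosθ, so μ_min = f/N = k tanθ/(1+k).
μ_min = 0.5 × tan25.9° / 1.5 ≈ 0.162.

μ_min ≈ 0.162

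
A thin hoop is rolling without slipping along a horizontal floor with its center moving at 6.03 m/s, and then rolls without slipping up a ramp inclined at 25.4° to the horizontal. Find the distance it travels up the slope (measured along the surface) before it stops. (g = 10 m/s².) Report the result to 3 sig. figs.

With I = MR², the ratio k = I/(MR²) is 1.
Pure rolling means v = ωR; then KE = ½Mv² + ½I(v/R)² = ½(1+k)Mv² = Mv².
Setting this equal to Mgh gives the vertical rise h = (1+k)v₀²/(2g) = 2×6.03²/(2×10) = 3.636 m.
Along the incline, d = h/sinθ = 3.636/sin25.4° ≈ 8.48 m.

d ≈ 8.48 m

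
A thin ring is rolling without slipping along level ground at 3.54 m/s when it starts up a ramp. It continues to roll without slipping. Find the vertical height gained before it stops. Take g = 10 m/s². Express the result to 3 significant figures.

h ≈ 1.25 m

For this body I = MR², i.e. k = I/(MR²) = 1.
The rolling condition ω = v/R makes the rotational term ½I(v/R)² = ½kMv², so KE_total = ½(1+k)Mv² = Mv².
All of this converts to potential energy at the highest point: Mv₀² = Mgh.
Thus h = (1+k)v₀²/(2g) = 2 × 3.54² / (2 × 10) ≈ 1.25 m.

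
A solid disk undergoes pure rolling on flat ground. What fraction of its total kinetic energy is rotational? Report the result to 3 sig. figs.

fraction ≈ 0.333

Here I = (1/2)MR², so the shape factor k = I/(MR²) = 0.5.
With ω = v/R, KE_trans = ½Mv² and KE_rot = ½Iω² = ½kMv², so KE_total = ½(1+k)Mv².
The rotational fraction is therefore k/(1+k) = 0.5/1.5 ≈ 0.333.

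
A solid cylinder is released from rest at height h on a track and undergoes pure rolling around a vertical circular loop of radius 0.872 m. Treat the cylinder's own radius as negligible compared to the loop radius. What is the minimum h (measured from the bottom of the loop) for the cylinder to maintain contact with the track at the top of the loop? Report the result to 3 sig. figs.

h_min ≈ 2.40 m

With I = (1/2)MR², the ratio k = I/(MR²) is 0.5.
At the top, contact is just lost when gravity alone supplies the centripetal force: Mg = Mv_top²/r, i.e. v_top² = gr.
With ω = v/R, the kinetic energy at speed v is ½(1+k)Mv² = (3/4)Mv².
Energy conservation from release (height h) to the top (height 2r): Mgh = Mg(2r) + (3/4)M·gr.
Thus h_min = 2r + (1+k)r/2 = r(2 + 1.5/2) = 0.872 × 2.75 ≈ 2.40 m.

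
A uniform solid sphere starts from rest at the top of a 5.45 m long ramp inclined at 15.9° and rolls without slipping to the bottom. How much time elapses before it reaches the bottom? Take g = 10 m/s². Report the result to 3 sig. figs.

t ≈ 2.36 s

Here I = (2/5)MR², so the shape factor k = I/(MR²) = 0.4.
Newton's second law down the slope: Mg sinθ − f = Ma. The torque equation fR = Iα (with α = a/R) gives f = kMa.
Hence a = g sinθ/(1+k) = 10×sin15.9°/1.4 = 1.957 m/s².
Starting from rest, L = ½at², so t = √(2L/a) = √(2×5.45/1.957) ≈ 2.36 s.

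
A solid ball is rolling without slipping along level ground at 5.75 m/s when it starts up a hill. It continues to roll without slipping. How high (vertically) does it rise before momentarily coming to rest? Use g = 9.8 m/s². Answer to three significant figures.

Here I = (2/5)MR², so the shape factor k = I/(MR²) = 0.4.
The rolling condition ω = v/R makes the rotational term ½I(v/R)² = ½kMv², so KE_total = ½(1+k)Mv² = (7/10)Mv².
At the top the kinetic energy is zero, so (7/10)Mv₀² = Mgh.
Thus h = (1+k)v₀²/(2g) = 1.4 × 5.75² / (2 × 9.8) ≈ 2.36 m.

h ≈ 2.36 m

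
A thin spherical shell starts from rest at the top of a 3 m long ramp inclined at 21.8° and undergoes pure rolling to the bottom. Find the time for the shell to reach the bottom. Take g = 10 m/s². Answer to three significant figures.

t ≈ 1.64 s

Here I = (2/3)MR², so the shape factor k = I/(MR²) = 2/3.
Along the incline Mg sinθ − f = Ma, and torque about the center fR = Iα = kMR²(a/R) gives f = kMa.
Hence a = g sinθ/(1+k) = 10×sin21.8°/1.667 = 2.228 m/s².
Starting from rest, L = ½at², so t = √(2L/a) = √(2×3/2.228) ≈ 1.64 s.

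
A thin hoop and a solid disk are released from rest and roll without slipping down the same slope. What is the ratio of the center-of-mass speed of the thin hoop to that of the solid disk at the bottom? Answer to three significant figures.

v_ratio ≈ 0.866

Each satisfies Mgh = ½(1+k)Mv² with k = I/(MR²), so v ∝ 1/√(1+k).
For the thin hoop k = 1; for the solid disk k = 0.5.
v₁/v₂ = √((1+k₂)/(1+k₁)) = √(1.5/2) ≈ 0.866.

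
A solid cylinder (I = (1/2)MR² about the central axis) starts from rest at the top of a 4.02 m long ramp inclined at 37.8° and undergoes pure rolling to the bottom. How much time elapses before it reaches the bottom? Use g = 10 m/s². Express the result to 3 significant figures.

Here I = (1/2)MR², so the shape factor k = I/(MR²) = 0.5.
Translational: Mg sinθ − f = Ma. Rotational about the CM: fR = Iα = kMRa, so f = kMa.
Hence a = g sinθ/(1+k) = 10×sin37.8°/1.5 = 4.086 m/s².
With constant a from rest, t = √(2L/a) = √(2·4.02/4.086) ≈ 1.40 s.

t ≈ 1.40 s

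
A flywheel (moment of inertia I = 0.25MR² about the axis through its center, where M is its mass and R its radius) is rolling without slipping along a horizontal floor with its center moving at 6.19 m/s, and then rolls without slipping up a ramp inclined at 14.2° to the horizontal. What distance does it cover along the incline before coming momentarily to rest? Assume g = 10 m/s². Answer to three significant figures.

With I = 0.25MR², the ratio k = I/(MR²) is 0.25.
Rolling without slipping gives ω = v/R, so the total kinetic energy is ½Mv² + ½Iω² = ½(1+k)Mv² = (5/8)Mv².
Setting this equal to Mgh gives the vertical rise h = (1+k)v₀²/(2g) = 1.25×6.19²/(2×10) = 2.395 m.
The distance along the slope is d = h/sinθ = 2.395/sin14.2° ≈ 9.76 m.

d ≈ 9.76 m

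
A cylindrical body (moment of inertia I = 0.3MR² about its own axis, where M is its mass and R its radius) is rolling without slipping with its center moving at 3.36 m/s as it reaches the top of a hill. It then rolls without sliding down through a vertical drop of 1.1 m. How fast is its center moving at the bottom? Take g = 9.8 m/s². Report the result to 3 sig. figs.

v ≈ 5.28 m/s

With I = 0.3MR², the ratio k = I/(MR²) is 0.3.
Rolling without slipping gives ω = v/R, so the total kinetic energy is ½Mv² + ½Iω² = ½(1+k)Mv² = (13/20)Mv².
Conserving energy between top and bottom: (13/20)Mv² = (13/20)Mv₀² + Mgh, hence v² = v₀² + 2gh/(1+k).
v = √(3.36² + 2×9.8×1.1/1.3) = √27.87 ≈ 5.28 m/s.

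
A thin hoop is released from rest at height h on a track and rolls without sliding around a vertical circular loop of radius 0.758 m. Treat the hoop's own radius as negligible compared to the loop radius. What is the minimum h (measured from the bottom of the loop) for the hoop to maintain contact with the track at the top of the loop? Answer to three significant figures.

With I = MR², the ratio k = I/(MR²) is 1.
At the top of the loop, the minimum-contact condition is Mg = Mv_top²/r, so v_top² = gr.
With ω = v/R, the kinetic energy at speed v is ½(1+k)Mv² = Mv².
Energy conservation from release (height h) to the top (height 2r): Mgh = Mg(2r) + M·gr.
Thus h_min = 2r + (1+k)r/2 = r(2 + 2/2) = 0.758 × 3 ≈ 2.27 m.

h_min ≈ 2.27 m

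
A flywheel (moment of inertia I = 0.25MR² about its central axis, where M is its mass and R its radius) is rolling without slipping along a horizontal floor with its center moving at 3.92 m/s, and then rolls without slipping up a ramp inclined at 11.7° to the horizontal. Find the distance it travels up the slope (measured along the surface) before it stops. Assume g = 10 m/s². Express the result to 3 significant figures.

d ≈ 4.74 m

The moment of inertia is 0.25MR², giving k ≡ I/(MR²) = 0.25.
The rolling condition ω = v/R makes the rotational term ½I(v/R)² = ½kMv², so KE_total = ½(1+k)Mv² = (5/8)Mv².
Setting this equal to Mgh gives the vertical rise h = (1+k)v₀²/(2g) = 1.25×3.92²/(2×10) = 0.9604 m.
Along the incline, d = h/sinθ = 0.9604/sin11.7° ≈ 4.74 m.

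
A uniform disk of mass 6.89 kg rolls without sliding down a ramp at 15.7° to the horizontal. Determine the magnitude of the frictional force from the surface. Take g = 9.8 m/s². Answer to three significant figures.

f ≈ 6.09 N

With I = (1/2)MR², the ratio k = I/(MR²) is 0.5.
Translational: Mg sinθ − f = Ma. Rotational about the CM: fR = Iα = kMRa, so f = kMa.
Combining, a = g sinθ/(1+k) and f = kMa = kMg sinθ/(1+k).
f = 0.5 × 6.89 × 9.8 × sin15.7° / 1.5 ≈ 6.09 N.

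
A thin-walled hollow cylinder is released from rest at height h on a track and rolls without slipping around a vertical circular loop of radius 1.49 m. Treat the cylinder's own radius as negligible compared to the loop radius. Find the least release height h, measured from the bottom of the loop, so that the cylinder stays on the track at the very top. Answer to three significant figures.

The moment of inertia is MR², giving k ≡ I/(MR²) = 1.
At the top, contact is just lost when gravity alone supplies the centripetal force: Mg = Mv_top²/r, i.e. v_top² = gr.
With ω = v/R, the kinetic energy at speed v is ½(1+k)Mv² = Mv².
Energy conservation from release (height h) to the top (height 2r): Mgh = Mg(2r) + M·gr.
Thus h_min = 2r + (1+k)r/2 = r(2 + 2/2) = 1.49 × 3 ≈ 4.47 m.

h_min ≈ 4.47 m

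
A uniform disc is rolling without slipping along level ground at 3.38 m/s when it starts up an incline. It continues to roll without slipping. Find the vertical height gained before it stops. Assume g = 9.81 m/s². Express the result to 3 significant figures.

h ≈ 0.873 m

Here I = (1/2)MR², so the shape factor k = I/(MR²) = 0.5.
Since it rolls without slipping, ω = v/R and KE = ½Mv² + ½Iω² = ½(1+k)Mv² = (3/4)Mv².
All of this converts to potential energy at the highest point: (3/4)Mv₀² = Mgh.
Thus h = (1+k)v₀²/(2g) = 1.5 × 3.38² / (2 × 9.81) ≈ 0.873 m.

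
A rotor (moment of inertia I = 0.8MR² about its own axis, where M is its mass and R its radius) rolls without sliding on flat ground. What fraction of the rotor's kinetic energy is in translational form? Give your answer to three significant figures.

Here I = 0.8MR², so the shape factor k = I/(MR²) = 0.8.
Since ω = v/R, the translational part is ½Mv² and the rotational part is ½I(v/R)² = ½kMv²; the total is ½(1+k)Mv².
The translational fraction is therefore 1/(1+k) = 1/1.8 ≈ 0.556.

fraction ≈ 0.556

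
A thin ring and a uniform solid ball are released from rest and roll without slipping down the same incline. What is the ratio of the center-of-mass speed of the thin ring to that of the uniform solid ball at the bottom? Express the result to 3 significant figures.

Each satisfies Mgh = ½(1+k)Mv² with k = I/(MR²), so v ∝ 1/√(1+k).
For the thin ring k = 1; for the uniform solid ball k = 0.4.
v₁/v₂ = √((1+k₂)/(1+k₁)) = √(1.4/2) ≈ 0.837.

v_ratio ≈ 0.837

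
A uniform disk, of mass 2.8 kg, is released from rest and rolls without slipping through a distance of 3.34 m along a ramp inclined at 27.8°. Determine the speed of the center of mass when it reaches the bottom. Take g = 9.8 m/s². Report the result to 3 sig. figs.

v ≈ 4.51 m/s

For this body I = (1/2)MR², i.e. k = I/(MR²) = 0.5.
Pure rolling means v = ωR; then KE = ½Mv² + ½I(v/R)² = ½(1+k)Mv² = (3/4)Mv².
The vertical drop is h = L sinθ = 3.34 × sin27.8° = 1.558 m.
Setting Mgh = (3/4)Mv² gives v = √(2gh/(1+k)) = √(2·9.8·1.558/1.5) ≈ 4.51 m/s.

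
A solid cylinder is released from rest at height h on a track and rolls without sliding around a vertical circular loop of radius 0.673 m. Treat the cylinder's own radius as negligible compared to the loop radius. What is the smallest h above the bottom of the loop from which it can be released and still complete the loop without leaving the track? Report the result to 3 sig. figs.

With I = (1/2)MR², the ratio k = I/(MR²) is 0.5.
At the top, contact is just lost when gravity alone supplies the centripetal force: Mg = Mv_top²/r, i.e. v_top² = gr.
With ω = v/R, the kinetic energy at speed v is ½(1+k)Mv² = (3/4)Mv².
Energy conservation from release (height h) to the top (height 2r): Mgh = Mg(2r) + (3/4)M·gr.
Thus h_min = 2r + (1+k)r/2 = r(2 + 1.5/2) = 0.673 × 2.75 ≈ 1.85 m.

h_min ≈ 1.85 m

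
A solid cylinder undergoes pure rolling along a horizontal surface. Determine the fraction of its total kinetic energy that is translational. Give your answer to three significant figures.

fraction ≈ 0.667

Here I = (1/2)MR², so the shape factor k = I/(MR²) = 0.5.
With ω = v/R, KE_trans = ½Mv² and KE_rot = ½Iω² = ½kMv², so KE_total = ½(1+k)Mv².
The translational fraction is therefore 1/(1+k) = 1/1.5 ≈ 0.667.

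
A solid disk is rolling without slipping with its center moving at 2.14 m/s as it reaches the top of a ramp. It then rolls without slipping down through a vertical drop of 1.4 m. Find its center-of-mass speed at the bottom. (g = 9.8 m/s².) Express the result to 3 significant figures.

v ≈ 4.78 m/s

Here I = (1/2)MR², so the shape factor k = I/(MR²) = 0.5.
Pure rolling means v = ωR; then KE = ½Mv² + ½I(v/R)² = ½(1+k)Mv² = (3/4)Mv².
Conserving energy between top and bottom: (3/4)Mv² = (3/4)Mv₀² + Mgh, hence v² = v₀² + 2gh/(1+k).
v = √(2.14² + 2×9.8×1.4/1.5) = √22.87 ≈ 4.78 m/s.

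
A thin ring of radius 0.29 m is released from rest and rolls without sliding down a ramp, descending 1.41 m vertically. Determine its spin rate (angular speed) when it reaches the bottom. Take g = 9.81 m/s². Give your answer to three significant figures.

With I = MR², the ratio k = I/(MR²) is 1.
Pure rolling means v = ωR; then KE = ½Mv² + ½I(v/R)² = ½(1+k)Mv² = Mv².
Energy conservation Mgh = ½(1+k)Mv² gives v = √(2gh/(1+k)) = √(2 × 9.81 × 1.41 / 2) = 3.719 m/s.
The angular speed follows from ω = v/R = 3.719/0.29 ≈ 12.8 rad/s.

ω ≈ 12.8 rad/s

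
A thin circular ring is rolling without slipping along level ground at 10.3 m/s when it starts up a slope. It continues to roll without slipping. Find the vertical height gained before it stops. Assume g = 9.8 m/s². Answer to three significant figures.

The moment of inertia is MR², giving k ≡ I/(MR²) = 1.
The rolling condition ω = v/R makes the rotational term ½I(v/R)² = ½kMv², so KE_total = ½(1+k)Mv² = Mv².
All of this converts to potential energy at the highest point: Mv₀² = Mgh.
Thus h = (1+k)v₀²/(2g) = 2 × 10.3² / (2 × 9.8) ≈ 10.8 m.

h ≈ 10.8 m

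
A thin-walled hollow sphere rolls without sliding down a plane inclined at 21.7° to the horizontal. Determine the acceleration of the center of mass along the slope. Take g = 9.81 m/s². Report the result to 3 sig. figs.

Here I = (2/3)MR², so the shape factor k = I/(MR²) = 2/3.
Translational: Mg sinθ − f = Ma. Rotational about the CM: fR = Iα = kMRa, so f = kMa.
Eliminating f: Mg sinθ = (1+k)Ma, so a = g sinθ/(1+k) = 9.81 × sin21.7° / 1.667 ≈ 2.18 m/s².

a ≈ 2.18 m/s²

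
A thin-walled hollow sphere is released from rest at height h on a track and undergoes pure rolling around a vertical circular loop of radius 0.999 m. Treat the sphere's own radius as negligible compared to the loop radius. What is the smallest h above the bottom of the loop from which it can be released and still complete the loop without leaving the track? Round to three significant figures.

Here I = (2/3)MR², so the shape factor k = I/(MR²) = 2/3.
At the top, contact is just lost when gravity alone supplies the centripetal force: Mg = Mv_top²/r, i.e. v_top² = gr.
With ω = v/R, the kinetic energy at speed v is ½(1+k)Mv² = (5/6)Mv².
Energy conservation from release (height h) to the top (height 2r): Mgh = Mg(2r) + (5/6)M·gr.
Thus h_min = 2r + (1+k)r/2 = r(2 + 1.667/2) = 0.999 × 2.833 ≈ 2.83 m.

h_min ≈ 2.83 m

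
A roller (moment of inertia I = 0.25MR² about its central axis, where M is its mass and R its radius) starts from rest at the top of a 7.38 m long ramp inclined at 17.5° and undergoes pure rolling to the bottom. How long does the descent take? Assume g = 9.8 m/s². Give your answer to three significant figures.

t ≈ 2.50 s

The moment of inertia is 0.25MR², giving k ≡ I/(MR²) = 0.25.
Newton's second law down the slope: Mg sinθ − f = Ma. The torque equation fR = Iα (with α = a/R) gives f = kMa.
Hence a = g sinθ/(1+k) = 9.8×sin17.5°/1.25 = 2.358 m/s².
With constant a from rest, t = √(2L/a) = √(2·7.38/2.358) ≈ 2.50 s.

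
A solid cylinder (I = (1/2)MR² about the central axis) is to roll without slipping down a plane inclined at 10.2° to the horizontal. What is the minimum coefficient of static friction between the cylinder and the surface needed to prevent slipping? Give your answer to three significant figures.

μ_min ≈ 0.0600

For this body I = (1/2)MR², i.e. k = I/(MR²) = 0.5.
Along the incline Mg sinθ − f = Ma, and torque about the center fR = Iα = kMR²(a/R) gives f = kMa.
These give a = g sinθ/(1+k) and the required friction f = kMg sinθ/(1+k).
With N = Mg cosθ, the no-slip condition f ≤ μN gives μ_min = f/N = k tanθ/(1+k).
μ_min = 0.5 × tan10.2° / 1.5 ≈ 0.0600.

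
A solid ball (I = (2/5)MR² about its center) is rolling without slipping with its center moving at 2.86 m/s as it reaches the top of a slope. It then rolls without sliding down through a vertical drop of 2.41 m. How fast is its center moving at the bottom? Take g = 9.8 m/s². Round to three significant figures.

v ≈ 6.47 m/s

The moment of inertia is (2/5)MR², giving k ≡ I/(MR²) = 0.4.
The rolling condition ω = v/R makes the rotational term ½I(v/R)² = ½kMv², so KE_total = ½(1+k)Mv² = (7/10)Mv².
Energy conservation: (7/10)Mv₀² + Mgh = (7/10)Mv², so v² = v₀² + 2gh/(1+k).
v = √(2.86² + 2×9.8×2.41/1.4) = √41.92 ≈ 6.47 m/s.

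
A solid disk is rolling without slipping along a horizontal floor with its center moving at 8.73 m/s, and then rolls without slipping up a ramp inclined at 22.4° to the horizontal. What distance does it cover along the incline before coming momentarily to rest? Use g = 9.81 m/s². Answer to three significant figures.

Here I = (1/2)MR², so the shape factor k = I/(MR²) = 0.5.
Rolling without slipping gives ω = v/R, so the total kinetic energy is ½Mv² + ½Iω² = ½(1+k)Mv² = (3/4)Mv².
Setting this equal to Mgh gives the vertical rise h = (1+k)v₀²/(2g) = 1.5×8.73²/(2×9.81) = 5.827 m.
The distance along the slope is d = h/sinθ = 5.827/sin22.4° ≈ 15.3 m.

d ≈ 15.3 m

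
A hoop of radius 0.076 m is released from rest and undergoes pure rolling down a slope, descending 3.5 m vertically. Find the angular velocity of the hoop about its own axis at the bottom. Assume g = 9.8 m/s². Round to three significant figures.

With I = MR², the ratio k = I/(MR²) is 1.
Rolling without slipping gives ω = v/R, so the total kinetic energy is ½Mv² + ½Iω² = ½(1+k)Mv² = Mv².
Energy conservation Mgh = ½(1+k)Mv² gives v = √(2gh/(1+k)) = √(2 × 9.8 × 3.5 / 2) = 5.857 m/s.
Then ω = v/R = 5.857 / 0.076 ≈ 77.1 rad/s.

ω ≈ 77.1 rad/s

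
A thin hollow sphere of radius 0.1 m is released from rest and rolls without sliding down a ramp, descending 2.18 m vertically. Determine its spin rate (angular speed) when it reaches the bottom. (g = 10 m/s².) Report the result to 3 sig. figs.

ω ≈ 51.1 rad/s

For this body I = (2/3)MR², i.e. k = I/(MR²) = 2/3.
Rolling without slipping gives ω = v/R, so the total kinetic energy is ½Mv² + ½Iω² = ½(1+k)Mv² = (5/6)Mv².
Energy conservation Mgh = ½(1+k)Mv² gives v = √(2gh/(1+k)) = √(2 × 10 × 2.18 / 1.667) = 5.115 m/s.
Then ω = v/R = 5.115 / 0.1 ≈ 51.1 rad/s.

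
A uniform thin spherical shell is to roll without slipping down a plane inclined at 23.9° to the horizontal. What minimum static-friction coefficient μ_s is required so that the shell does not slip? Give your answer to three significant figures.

μ_min ≈ 0.177

For this body I = (2/3)MR², i.e. k = I/(MR²) = 2/3.
Translational: Mg sinθ − f = Ma. Rotational about the CM: fR = Iα = kMRa, so f = kMa.
These give a = g sinθ/(1+k) and the required friction f = kMg sinθ/(1+k).
With N = Mg cosθ, the no-slip condition f ≤ μN gives μ_min = f/N = k tanθ/(1+k).
μ_min = (2/3) × tan23.9° / 1.667 ≈ 0.177.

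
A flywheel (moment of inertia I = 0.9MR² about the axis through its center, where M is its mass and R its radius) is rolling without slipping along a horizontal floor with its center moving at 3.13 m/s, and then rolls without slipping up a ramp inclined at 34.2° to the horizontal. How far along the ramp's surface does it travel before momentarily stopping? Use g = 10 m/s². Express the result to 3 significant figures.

d ≈ 1.66 m

Here I = 0.9MR², so the shape factor k = I/(MR²) = 0.9.
The rolling condition ω = v/R makes the rotational term ½I(v/R)² = ½kMv², so KE_total = ½(1+k)Mv² = (19/20)Mv².
Setting this equal to Mgh gives the vertical rise h = (1+k)v₀²/(2g) = 1.9×3.13²/(2×10) = 0.9307 m.
The distance along the slope is d = h/sinθ = 0.9307/sin34.2° ≈ 1.66 m.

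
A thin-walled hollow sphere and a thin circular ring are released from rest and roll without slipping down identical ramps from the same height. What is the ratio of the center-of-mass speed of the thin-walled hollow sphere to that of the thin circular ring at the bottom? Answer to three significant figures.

Each satisfies Mgh = ½(1+k)Mv² with k = I/(MR²), so v ∝ 1/√(1+k).
For the thin-walled hollow sphere k = 2/3; for the thin circular ring k = 1.
v₁/v₂ = √((1+k₂)/(1+k₁)) = √(2/1.667) ≈ 1.10.

v_ratio ≈ 1.10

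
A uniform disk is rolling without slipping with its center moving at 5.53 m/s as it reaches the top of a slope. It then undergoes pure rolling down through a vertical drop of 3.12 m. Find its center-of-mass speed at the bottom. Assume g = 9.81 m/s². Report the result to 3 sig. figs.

v ≈ 8.45 m/s

With I = (1/2)MR², the ratio k = I/(MR²) is 0.5.
Since it rolls without slipping, ω = v/R and KE = ½Mv² + ½Iω² = ½(1+k)Mv² = (3/4)Mv².
Energy conservation: (3/4)Mv₀² + Mgh = (3/4)Mv², so v² = v₀² + 2gh/(1+k).
v = √(5.53² + 2×9.81×3.12/1.5) = √71.39 ≈ 8.45 m/s.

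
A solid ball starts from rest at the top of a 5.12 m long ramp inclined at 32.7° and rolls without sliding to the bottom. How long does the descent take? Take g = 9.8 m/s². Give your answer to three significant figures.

t ≈ 1.65 s

For this body I = (2/5)MR², i.e. k = I/(MR²) = 0.4.
Newton's second law down the slope: Mg sinθ − f = Ma. The torque equation fR = Iα (with α = a/R) gives f = kMa.
Hence a = g sinθ/(1+k) = 9.8×sin32.7°/1.4 = 3.782 m/s².
Starting from rest, L = ½at², so t = √(2L/a) = √(2×5.12/3.782) ≈ 1.65 s.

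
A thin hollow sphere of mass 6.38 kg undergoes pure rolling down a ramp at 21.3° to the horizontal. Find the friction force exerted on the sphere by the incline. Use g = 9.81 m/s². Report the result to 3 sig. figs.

f ≈ 9.09 N

The moment of inertia is (2/3)MR², giving k ≡ I/(MR²) = 2/3.
Translational: Mg sinθ − f = Ma. Rotational about the CM: fR = Iα = kMRa, so f = kMa.
Combining, a = g sinθ/(1+k) and f = kMa = kMg sinθ/(1+k).
f = (2/3) × 6.38 × 9.81 × sin21.3° / 1.667 ≈ 9.09 N.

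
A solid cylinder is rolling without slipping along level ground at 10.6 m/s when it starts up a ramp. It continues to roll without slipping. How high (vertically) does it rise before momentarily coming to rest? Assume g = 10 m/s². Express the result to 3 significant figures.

Here I = (1/2)MR², so the shape factor k = I/(MR²) = 0.5.
Rolling without slipping gives ω = v/R, so the total kinetic energy is ½Mv² + ½Iω² = ½(1+k)Mv² = (3/4)Mv².
At the top the kinetic energy is zero, so (3/4)Mv₀² = Mgh.
Thus h = (1+k)v₀²/(2g) = 1.5 × 10.6² / (2 × 10) ≈ 8.43 m.

h ≈ 8.43 m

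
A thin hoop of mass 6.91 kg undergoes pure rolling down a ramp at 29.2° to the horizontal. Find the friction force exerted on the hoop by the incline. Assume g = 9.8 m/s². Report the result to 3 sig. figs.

f ≈ 16.5 N

For this body I = MR², i.e. k = I/(MR²) = 1.
Newton's second law down the slope: Mg sinθ − f = Ma. The torque equation fR = Iα (with α = a/R) gives f = kMa.
Combining, a = g sinθ/(1+k) and f = kMa = kMg sinθ/(1+k).
f = 1 × 6.91 × 9.8 × sin29.2° / 2 ≈ 16.5 N.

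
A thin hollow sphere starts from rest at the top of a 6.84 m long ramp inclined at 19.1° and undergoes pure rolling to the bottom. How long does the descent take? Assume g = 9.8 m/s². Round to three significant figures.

t ≈ 2.67 s

With I = (2/3)MR², the ratio k = I/(MR²) is 2/3.
Translational: Mg sinθ − f = Ma. Rotational about the CM: fR = Iα = kMRa, so f = kMa.
Hence a = g sinθ/(1+k) = 9.8×sin19.1°/1.667 = 1.924 m/s².
Starting from rest, L = ½at², so t = √(2L/a) = √(2×6.84/1.924) ≈ 2.67 s.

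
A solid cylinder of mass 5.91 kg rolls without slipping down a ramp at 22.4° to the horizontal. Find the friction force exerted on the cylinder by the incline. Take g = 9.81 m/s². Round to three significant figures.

The moment of inertia is (1/2)MR², giving k ≡ I/(MR²) = 0.5.
Along the incline Mg sinθ − f = Ma, and torque about the center fR = Iα = kMR²(a/R) gives f = kMa.
Combining, a = g sinθ/(1+k) and f = kMa = kMg sinθ/(1+k).
f = 0.5 × 5.91 × 9.81 × sin22.4° / 1.5 ≈ 7.36 N.

f ≈ 7.36 N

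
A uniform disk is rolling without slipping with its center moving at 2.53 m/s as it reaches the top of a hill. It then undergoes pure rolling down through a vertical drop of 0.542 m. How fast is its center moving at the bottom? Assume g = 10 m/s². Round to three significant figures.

The moment of inertia is (1/2)MR², giving k ≡ I/(MR²) = 0.5.
Pure rolling means v = ωR; then KE = ½Mv² + ½I(v/R)² = ½(1+k)Mv² = (3/4)Mv².
Energy conservation: (3/4)Mv₀² + Mgh = (3/4)Mv², so v² = v₀² + 2gh/(1+k).
v = √(2.53² + 2×10×0.542/1.5) = √13.63 ≈ 3.69 m/s.

v ≈ 3.69 m/s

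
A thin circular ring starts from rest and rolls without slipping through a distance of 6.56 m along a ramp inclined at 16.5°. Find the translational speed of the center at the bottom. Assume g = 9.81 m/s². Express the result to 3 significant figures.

With I = MR², the ratio k = I/(MR²) is 1.
The rolling condition ω = v/R makes the rotational term ½I(v/R)² = ½kMv², so KE_total = ½(1+k)Mv² = Mv².
The vertical drop is h = L sinθ = 6.56 × sin16.5° = 1.863 m.
Energy conservation: Mgh = Mv², so v = √(2gh/(1+k)) = √(2 × 9.81 × 1.863 / 2) ≈ 4.28 m/s.

v ≈ 4.28 m/s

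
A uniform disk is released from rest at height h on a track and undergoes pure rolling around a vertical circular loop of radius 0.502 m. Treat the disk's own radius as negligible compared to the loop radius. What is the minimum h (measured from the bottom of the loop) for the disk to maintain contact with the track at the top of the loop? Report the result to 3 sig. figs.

h_min ≈ 1.38 m

Here I = (1/2)MR², so the shape factor k = I/(MR²) = 0.5.
At the top, contact is just lost when gravity alone supplies the centripetal force: Mg = Mv_top²/r, i.e. v_top² = gr.
With ω = v/R, the kinetic energy at speed v is ½(1+k)Mv² = (3/4)Mv².
Energy conservation from release (height h) to the top (height 2r): Mgh = Mg(2r) + (3/4)M·gr.
Thus h_min = 2r + (1+k)r/2 = r(2 + 1.5/2) = 0.502 × 2.75 ≈ 1.38 m.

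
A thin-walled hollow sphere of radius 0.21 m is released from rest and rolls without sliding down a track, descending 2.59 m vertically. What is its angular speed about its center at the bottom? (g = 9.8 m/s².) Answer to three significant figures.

The moment of inertia is (2/3)MR², giving k ≡ I/(MR²) = 2/3.
Pure rolling means v = ωR; then KE = ½Mv² + ½I(v/R)² = ½(1+k)Mv² = (5/6)Mv².
Energy conservation Mgh = ½(1+k)Mv² gives v = √(2gh/(1+k)) = √(2 × 9.8 × 2.59 / 1.667) = 5.519 m/s.
Then ω = v/R = 5.519 / 0.21 ≈ 26.3 rad/s.

ω ≈ 26.3 rad/s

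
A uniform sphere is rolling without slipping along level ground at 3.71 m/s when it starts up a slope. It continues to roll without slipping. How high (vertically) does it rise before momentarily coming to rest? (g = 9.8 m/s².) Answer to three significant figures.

h ≈ 0.983 m

Here I = (2/5)MR², so the shape factor k = I/(MR²) = 0.4.
Since it rolls without slipping, ω = v/R and KE = ½Mv² + ½Iω² = ½(1+k)Mv² = (7/10)Mv².
All of this converts to potential energy at the highest point: (7/10)Mv₀² = Mgh.
Thus h = (1+k)v₀²/(2g) = 1.4 × 3.71² / (2 × 9.8) ≈ 0.983 m.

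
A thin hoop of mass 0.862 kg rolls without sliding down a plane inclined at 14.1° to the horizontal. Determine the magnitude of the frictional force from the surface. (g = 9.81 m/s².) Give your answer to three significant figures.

The moment of inertia is MR², giving k ≡ I/(MR²) = 1.
Translational: Mg sinθ − f = Ma. Rotational about the CM: fR = Iα = kMRa, so f = kMa.
Combining, a = g sinθ/(1+k) and f = kMa = kMg sinθ/(1+k).
f = 1 × 0.862 × 9.81 × sin14.1° / 2 ≈ 1.03 N.

f ≈ 1.03 N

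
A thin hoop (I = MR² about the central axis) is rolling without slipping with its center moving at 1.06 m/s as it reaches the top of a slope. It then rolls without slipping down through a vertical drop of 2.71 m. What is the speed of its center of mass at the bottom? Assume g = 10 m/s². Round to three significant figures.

For this body I = MR², i.e. k = I/(MR²) = 1.
The rolling condition ω = v/R makes the rotational term ½I(v/R)² = ½kMv², so KE_total = ½(1+k)Mv² = Mv².
Conserving energy between top and bottom: Mv² = Mv₀² + Mgh, hence v² = v₀² + 2gh/(1+k).
v = √(1.06² + 2×10×2.71/2) = √28.22 ≈ 5.31 m/s.

v ≈ 5.31 m/s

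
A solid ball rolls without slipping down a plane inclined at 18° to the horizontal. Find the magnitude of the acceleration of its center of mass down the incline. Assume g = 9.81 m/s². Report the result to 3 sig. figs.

a ≈ 2.17 m/s²

Here I = (2/5)MR², so the shape factor k = I/(MR²) = 0.4.
Newton's second law down the slope: Mg sinθ − f = Ma. The torque equation fR = Iα (with α = a/R) gives f = kMa.
Eliminating f: Mg sinθ = (1+k)Ma, so a = g sinθ/(1+k) = 9.81 × sin18° / 1.4 ≈ 2.17 m/s².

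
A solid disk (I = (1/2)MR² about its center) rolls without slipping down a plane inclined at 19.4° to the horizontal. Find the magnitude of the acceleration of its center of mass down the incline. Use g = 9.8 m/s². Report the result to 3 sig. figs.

a ≈ 2.17 m/s²

For this body I = (1/2)MR², i.e. k = I/(MR²) = 0.5.
Newton's second law down the slope: Mg sinθ − f = Ma. The torque equation fR = Iα (with α = a/R) gives f = kMa.
Eliminating f: Mg sinθ = (1+k)Ma, so a = g sinθ/(1+k) = 9.8 × sin19.4° / 1.5 ≈ 2.17 m/s².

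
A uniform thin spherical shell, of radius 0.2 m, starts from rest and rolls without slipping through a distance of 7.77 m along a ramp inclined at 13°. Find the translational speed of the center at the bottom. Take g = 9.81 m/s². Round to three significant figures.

v ≈ 4.54 m/s

With I = (2/3)MR², the ratio k = I/(MR²) is 2/3.
The rolling condition ω = v/R makes the rotational term ½I(v/R)² = ½kMv², so KE_total = ½(1+k)Mv² = (5/6)Mv².
The vertical drop is h = L sinθ = 7.77 × sin13° = 1.748 m.
Energy conservation: Mgh = (5/6)Mv², so v = √(2gh/(1+k)) = √(2 × 9.81 × 1.748 / 1.667) ≈ 4.54 m/s.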